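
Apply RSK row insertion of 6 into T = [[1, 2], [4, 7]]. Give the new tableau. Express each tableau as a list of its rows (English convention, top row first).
6 is larger than every entry of row 1, so it is appended to row 1. The new tableau is [[1, 2, 6], [4, 7]].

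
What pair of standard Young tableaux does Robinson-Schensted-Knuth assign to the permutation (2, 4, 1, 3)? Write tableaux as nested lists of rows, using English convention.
Insert each entry of the permutation into P by Schensted row insertion, recording in Q the position of each new cell.

Insert 2: appended to row 1. P = [[2]], Q = [[1]].
Insert 4: appended to row 1. P = [[2, 4]], Q = [[1, 2]].
Insert 1: 1 bumps 2 from row 1; 2 starts row 2. P = [[1, 4], [2]], Q = [[1, 2], [3]].
Insert 3: 3 bumps 4 from row 1; 4 appends to row 2. P = [[1, 3], [2, 4]], Q = [[1, 2], [3, 4]].

So P = [[1, 3], [2, 4]], Q = [[1, 2], [3, 4]].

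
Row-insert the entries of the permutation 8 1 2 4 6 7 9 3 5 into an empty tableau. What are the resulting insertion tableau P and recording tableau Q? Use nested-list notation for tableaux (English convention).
P = [[1, 2, 3, 5, 7, 9], [4, 6], [8]], Q = [[1, 3, 4, 5, 6, 7], [2, 9], [8]]

Insert each entry of the permutation into P by Schensted row insertion, recording in Q the position of each new cell.

Insert 8: appended to row 1. P = [[8]].
Insert 1: 1 bumps 8 from row 1; 8 starts row 2. P = [[1], [8]].
Insert 2: appended to row 1. P = [[1, 2], [8]].
Insert 4: appended to row 1. P = [[1, 2, 4], [8]].
Insert 6: appended to row 1. P = [[1, 2, 4, 6], [8]].
Insert 7: appended to row 1. P = [[1, 2, 4, 6, 7], [8]].
Insert 9: appended to row 1. P = [[1, 2, 4, 6, 7, 9], [8]].
Insert 3: 3 bumps 4 from row 1; 4 bumps 8 from row 2; 8 starts row 3. P = [[1, 2, 3, 6, 7, 9], [4], [8]].
Insert 5: 5 bumps 6 from row 1; 6 appends to row 2. P = [[1, 2, 3, 5, 7, 9], [4, 6], [8]].

So P = [[1, 2, 3, 5, 7, 9], [4, 6], [8]], Q = [[1, 3, 4, 5, 6, 7], [2, 9], [8]].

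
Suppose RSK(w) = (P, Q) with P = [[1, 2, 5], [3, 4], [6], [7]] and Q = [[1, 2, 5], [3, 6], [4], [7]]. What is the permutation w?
3 7 4 1 6 5 2

Reverse RSK: for i = n, n-1, ..., 1, locate i in Q, remove the corresponding corner cell from P, and reverse-bump its entry up through P; the value ejected from row 1 is w(i).

So w = 3 7 4 1 6 5 2.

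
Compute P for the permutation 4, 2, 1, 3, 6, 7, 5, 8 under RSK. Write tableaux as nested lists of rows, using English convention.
Insert 4: appended to row 1. P = [[4]].
Insert 2: 2 bumps 4 from row 1; 4 starts row 2. P = [[2], [4]].
Insert 1: 1 bumps 2 from row 1; 2 bumps 4 from row 2; 4 starts row 3. P = [[1], [2], [4]].
Insert 3: appended to row 1. P = [[1, 3], [2], [4]].
Insert 6: appended to row 1. P = [[1, 3, 6], [2], [4]].
Insert 7: appended to row 1. P = [[1, 3, 6, 7], [2], [4]].
Insert 5: 5 bumps 6 from row 1; 6 appends to row 2. P = [[1, 3, 5, 7], [2, 6], [4]].
Insert 8: appended to row 1. P = [[1, 3, 5, 7, 8], [2, 6], [4]].

So P = [[1, 3, 5, 7, 8], [2, 6], [4]].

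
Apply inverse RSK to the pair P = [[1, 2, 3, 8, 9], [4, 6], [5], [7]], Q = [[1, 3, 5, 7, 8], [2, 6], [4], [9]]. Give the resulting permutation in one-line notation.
7 1 5 2 6 4 8 9 3

Reverse the RSK construction: for i from n down to 1, find the cell of Q containing i, remove the entry at that cell from P, and reverse-bump it up through P; the value ejected from row 1 is w(i).

Step i=9: Q has 9 at row 4, column 1; remove 7 from row 4 of P and reverse-bump: 7 enters row 3 and ejects 5; 5 enters row 2 and ejects 4; 4 enters row 1 and ejects 3. So w(9) = 3. P is now [[1, 2, 4, 8, 9], [5, 6], [7]].
Step i=8: Q has 8 at row 1, column 5; remove that cell from P, ejecting 9. So w(8) = 9. P is now [[1, 2, 4, 8], [5, 6], [7]].
Step i=7: Q has 7 at row 1, column 4; remove that cell from P, ejecting 8. So w(7) = 8. P is now [[1, 2, 4], [5, 6], [7]].
Step i=6: Q has 6 at row 2, column 2; remove 6 from row 2 of P and reverse-bump: 6 enters row 1 and ejects 4. So w(6) = 4. P is now [[1, 2, 6], [5], [7]].
Step i=5: Q has 5 at row 1, column 3; remove that cell from P, ejecting 6. So w(5) = 6. P is now [[1, 2], [5], [7]].
Step i=4: Q has 4 at row 3, column 1; remove 7 from row 3 of P and reverse-bump: 7 enters row 2 and ejects 5; 5 enters row 1 and ejects 2. So w(4) = 2. P is now [[1, 5], [7]].
Step i=3: Q has 3 at row 1, column 2; remove that cell from P, ejecting 5. So w(3) = 5. P is now [[1], [7]].
Step i=2: Q has 2 at row 2, column 1; remove 7 from row 2 of P and reverse-bump: 7 enters row 1 and ejects 1. So w(2) = 1. P is now [[7]].
Step i=1: Q has 1 at row 1, column 1; remove that cell from P, ejecting 7. So w(1) = 7. P is now [].

So w = 7 1 5 2 6 4 8 9 3.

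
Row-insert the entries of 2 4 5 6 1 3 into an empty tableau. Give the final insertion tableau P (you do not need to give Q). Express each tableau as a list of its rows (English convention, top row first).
After inserting 2: P = [[2]].
After inserting 4: P = [[2, 4]].
After inserting 5: P = [[2, 4, 5]].
After inserting 6: P = [[2, 4, 5, 6]].
After inserting 1: P = [[1, 4, 5, 6], [2]].
After inserting 3: P = [[1, 3, 5, 6], [2, 4]].

So P = [[1, 3, 5, 6], [2, 4]].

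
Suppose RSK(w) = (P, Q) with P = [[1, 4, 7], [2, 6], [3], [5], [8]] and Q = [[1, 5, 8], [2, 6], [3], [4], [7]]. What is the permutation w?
Reverse the RSK construction: for i from n down to 1, find the cell of Q containing i, remove the entry at that cell from P, and reverse-bump it up through P; the value ejected from row 1 is w(i).

Step i=8: Q has 8 at row 1, column 3; remove that cell from P, ejecting 7. So w(8) = 7. P is now [[1, 4], [2, 6], [3], [5], [8]].
Step i=7: Q has 7 at row 5, column 1; remove 8 from row 5 of P and reverse-bump: 8 enters row 4 and ejects 5; 5 enters row 3 and ejects 3; 3 enters row 2 and ejects 2; 2 enters row 1 and ejects 1. So w(7) = 1. P is now [[2, 4], [3, 6], [5], [8]].
Step i=6: Q has 6 at row 2, column 2; remove 6 from row 2 of P and reverse-bump: 6 enters row 1 and ejects 4. So w(6) = 4. P is now [[2, 6], [3], [5], [8]].
Step i=5: Q has 5 at row 1, column 2; remove that cell from P, ejecting 6. So w(5) = 6. P is now [[2], [3], [5], [8]].
Step i=4: Q has 4 at row 4, column 1; remove 8 from row 4 of P and reverse-bump: 8 enters row 3 and ejects 5; 5 enters row 2 and ejects 3; 3 enters row 1 and ejects 2. So w(4) = 2. P is now [[3], [5], [8]].
Step i=3: Q has 3 at row 3, column 1; remove 8 from row 3 of P and reverse-bump: 8 enters row 2 and ejects 5; 5 enters row 1 and ejects 3. So w(3) = 3. P is now [[5], [8]].
Step i=2: Q has 2 at row 2, column 1; remove 8 from row 2 of P and reverse-bump: 8 enters row 1 and ejects 5. So w(2) = 5. P is now [[8]].
Step i=1: Q has 1 at row 1, column 1; remove that cell from P, ejecting 8. So w(1) = 8. P is now [].

So w = 8 5 3 2 6 4 1 7.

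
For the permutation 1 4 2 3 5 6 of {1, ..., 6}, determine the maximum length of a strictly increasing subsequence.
5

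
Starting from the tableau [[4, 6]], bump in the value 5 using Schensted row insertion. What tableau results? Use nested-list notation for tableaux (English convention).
In row 1, 5 replaces 6 (the leftmost entry greater than 5); 6 is bumped to row 2. 6 starts a new row 2. The new tableau is [[4, 5], [6]].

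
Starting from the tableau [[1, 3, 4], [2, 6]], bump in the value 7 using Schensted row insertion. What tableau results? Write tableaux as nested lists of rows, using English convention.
7 is larger than every entry of row 1, so it is appended to row 1. The new tableau is [[1, 3, 4, 7], [2, 6]].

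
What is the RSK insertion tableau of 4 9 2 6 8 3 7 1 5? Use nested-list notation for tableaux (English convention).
Insert 4: appended to row 1. P = [[4]].
Insert 9: appended to row 1. P = [[4, 9]].
Insert 2: 2 bumps 4 from row 1; 4 starts row 2. P = [[2, 9], [4]].
Insert 6: 6 bumps 9 from row 1; 9 appends to row 2. P = [[2, 6], [4, 9]].
Insert 8: appended to row 1. P = [[2, 6, 8], [4, 9]].
Insert 3: 3 bumps 6 from row 1; 6 bumps 9 from row 2; 9 starts row 3. P = [[2, 3, 8], [4, 6], [9]].
Insert 7: 7 bumps 8 from row 1; 8 appends to row 2. P = [[2, 3, 7], [4, 6, 8], [9]].
Insert 1: 1 bumps 2 from row 1; 2 bumps 4 from row 2; 4 bumps 9 from row 3; 9 starts row 4. P = [[1, 3, 7], [2, 6, 8], [4], [9]].
Insert 5: 5 bumps 7 from row 1; 7 bumps 8 from row 2; 8 appends to row 3. P = [[1, 3, 5], [2, 6, 7], [4, 8], [9]].

So P = [[1, 3, 5], [2, 6, 7], [4, 8], [9]].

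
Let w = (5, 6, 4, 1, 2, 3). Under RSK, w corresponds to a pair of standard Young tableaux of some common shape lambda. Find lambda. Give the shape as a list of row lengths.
Row-insert each entry into an empty tableau.

After inserting 5: P = [[5]].
After inserting 6: P = [[5, 6]].
After inserting 4: P = [[4, 6], [5]].
After inserting 1: P = [[1, 6], [4], [5]].
After inserting 2: P = [[1, 2], [4, 6], [5]].
After inserting 3: P = [[1, 2, 3], [4, 6], [5]].

The final insertion tableau P = [[1, 2, 3], [4, 6], [5]] has shape [3, 2, 1].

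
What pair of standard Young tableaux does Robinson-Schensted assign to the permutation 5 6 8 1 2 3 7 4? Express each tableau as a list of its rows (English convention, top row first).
Insert each entry of the permutation into P by Schensted row insertion, recording in Q the position of each new cell.

Insert 5: appended to row 1. P = [[5]], Q = [[1]].
Insert 6: appended to row 1. P = [[5, 6]], Q = [[1, 2]].
Insert 8: appended to row 1. P = [[5, 6, 8]], Q = [[1, 2, 3]].
Insert 1: 1 bumps 5 from row 1; 5 starts row 2. P = [[1, 6, 8], [5]], Q = [[1, 2, 3], [4]].
Insert 2: 2 bumps 6 from row 1; 6 appends to row 2. P = [[1, 2, 8], [5, 6]], Q = [[1, 2, 3], [4, 5]].
Insert 3: 3 bumps 8 from row 1; 8 appends to row 2. P = [[1, 2, 3], [5, 6, 8]], Q = [[1, 2, 3], [4, 5, 6]].
Insert 7: appended to row 1. P = [[1, 2, 3, 7], [5, 6, 8]], Q = [[1, 2, 3, 7], [4, 5, 6]].
Insert 4: 4 bumps 7 from row 1; 7 bumps 8 from row 2; 8 starts row 3. P = [[1, 2, 3, 4], [5, 6, 7], [8]], Q = [[1, 2, 3, 7], [4, 5, 6], [8]].

So P = [[1, 2, 3, 4], [5, 6, 7], [8]], Q = [[1, 2, 3, 7], [4, 5, 6], [8]].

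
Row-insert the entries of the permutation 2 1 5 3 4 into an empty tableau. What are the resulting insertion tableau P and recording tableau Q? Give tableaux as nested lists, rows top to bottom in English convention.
P = [[1, 3, 4], [2, 5]], Q = [[1, 3, 5], [2, 4]]

Insert each entry of the permutation into P by Schensted row insertion, recording in Q the position of each new cell.

Insert 2: appended to row 1. P = [[2]].
Insert 1: 1 bumps 2 from row 1; 2 starts row 2. P = [[1], [2]].
Insert 5: appended to row 1. P = [[1, 5], [2]].
Insert 3: 3 bumps 5 from row 1; 5 appends to row 2. P = [[1, 3], [2, 5]].
Insert 4: appended to row 1. P = [[1, 3, 4], [2, 5]].

So P = [[1, 3, 4], [2, 5]], Q = [[1, 3, 5], [2, 4]].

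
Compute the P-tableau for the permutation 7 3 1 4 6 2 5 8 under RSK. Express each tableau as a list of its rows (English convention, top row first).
Insert 7: appended to row 1. P = [[7]].
Insert 3: 3 bumps 7 from row 1; 7 starts row 2. P = [[3], [7]].
Insert 1: 1 bumps 3 from row 1; 3 bumps 7 from row 2; 7 starts row 3. P = [[1], [3], [7]].
Insert 4: appended to row 1. P = [[1, 4], [3], [7]].
Insert 6: appended to row 1. P = [[1, 4, 6], [3], [7]].
Insert 2: 2 bumps 4 from row 1; 4 appends to row 2. P = [[1, 2, 6], [3, 4], [7]].
Insert 5: 5 bumps 6 from row 1; 6 appends to row 2. P = [[1, 2, 5], [3, 4, 6], [7]].
Insert 8: appended to row 1. P = [[1, 2, 5, 8], [3, 4, 6], [7]].

So P = [[1, 2, 5, 8], [3, 4, 6], [7]].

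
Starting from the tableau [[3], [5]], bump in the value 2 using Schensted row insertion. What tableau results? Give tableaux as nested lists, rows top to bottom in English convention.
In row 1, 2 replaces 3 (the leftmost entry greater than 2); 3 is bumped to row 2. In row 2, 3 replaces 5 (the leftmost entry greater than 3); 5 is bumped to row 3. 5 starts a new row 3. The new tableau is [[2], [3], [5]].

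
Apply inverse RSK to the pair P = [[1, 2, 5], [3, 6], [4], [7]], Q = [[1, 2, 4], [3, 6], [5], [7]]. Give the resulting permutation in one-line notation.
Reverse RSK: for i = n, n-1, ..., 1, locate i in Q, remove the corresponding corner cell from P, and reverse-bump its entry up through P; the value ejected from row 1 is w(i).

So w = 1 7 4 6 3 5 2.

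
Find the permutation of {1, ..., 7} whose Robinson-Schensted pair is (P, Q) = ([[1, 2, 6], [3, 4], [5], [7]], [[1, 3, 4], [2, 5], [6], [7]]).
3 1 5 7 6 4 2

Reverse the RSK construction: for i from n down to 1, find the cell of Q containing i, remove the entry at that cell from P, and reverse-bump it up through P; the value ejected from row 1 is w(i).

Step i=7: Q has 7 at row 4, column 1; remove 7 from row 4 of P and reverse-bump: 7 enters row 3 and ejects 5; 5 enters row 2 and ejects 4; 4 enters row 1 and ejects 2. So w(7) = 2. P is now [[1, 4, 6], [3, 5], [7]].
Step i=6: Q has 6 at row 3, column 1; remove 7 from row 3 of P and reverse-bump: 7 enters row 2 and ejects 5; 5 enters row 1 and ejects 4. So w(6) = 4. P is now [[1, 5, 6], [3, 7]].
Step i=5: Q has 5 at row 2, column 2; remove 7 from row 2 of P and reverse-bump: 7 enters row 1 and ejects 6. So w(5) = 6. P is now [[1, 5, 7], [3]].
Step i=4: Q has 4 at row 1, column 3; remove that cell from P, ejecting 7. So w(4) = 7. P is now [[1, 5], [3]].
Step i=3: Q has 3 at row 1, column 2; remove that cell from P, ejecting 5. So w(3) = 5. P is now [[1], [3]].
Step i=2: Q has 2 at row 2, column 1; remove 3 from row 2 of P and reverse-bump: 3 enters row 1 and ejects 1. So w(2) = 1. P is now [[3]].
Step i=1: Q has 1 at row 1, column 1; remove that cell from P, ejecting 3. So w(1) = 3. P is now [].

So w = 3 1 5 7 6 4 2.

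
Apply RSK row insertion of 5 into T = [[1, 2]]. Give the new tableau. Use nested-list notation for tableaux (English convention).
[[1, 2, 5]]

5 is larger than every entry of row 1, so it is appended to row 1. The new tableau is [[1, 2, 5]].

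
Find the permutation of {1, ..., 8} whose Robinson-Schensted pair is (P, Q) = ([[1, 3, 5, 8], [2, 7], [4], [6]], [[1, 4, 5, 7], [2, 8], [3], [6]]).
6 4 2 3 7 1 8 5

Reverse the RSK construction: for i from n down to 1, find the cell of Q containing i, remove the entry at that cell from P, and reverse-bump it up through P; the value ejected from row 1 is w(i).

Step i=8: Q has 8 at row 2, column 2; remove 7 from row 2 of P and reverse-bump: 7 enters row 1 and ejects 5. So w(8) = 5. P is now [[1, 3, 7, 8], [2], [4], [6]].
Step i=7: Q has 7 at row 1, column 4; remove that cell from P, ejecting 8. So w(7) = 8. P is now [[1, 3, 7], [2], [4], [6]].
Step i=6: Q has 6 at row 4, column 1; remove 6 from row 4 of P and reverse-bump: 6 enters row 3 and ejects 4; 4 enters row 2 and ejects 2; 2 enters row 1 and ejects 1. So w(6) = 1. P is now [[2, 3, 7], [4], [6]].
Step i=5: Q has 5 at row 1, column 3; remove that cell from P, ejecting 7. So w(5) = 7. P is now [[2, 3], [4], [6]].
Step i=4: Q has 4 at row 1, column 2; remove that cell from P, ejecting 3. So w(4) = 3. P is now [[2], [4], [6]].
Step i=3: Q has 3 at row 3, column 1; remove 6 from row 3 of P and reverse-bump: 6 enters row 2 and ejects 4; 4 enters row 1 and ejects 2. So w(3) = 2. P is now [[4], [6]].
Step i=2: Q has 2 at row 2, column 1; remove 6 from row 2 of P and reverse-bump: 6 enters row 1 and ejects 4. So w(2) = 4. P is now [[6]].
Step i=1: Q has 1 at row 1, column 1; remove that cell from P, ejecting 6. So w(1) = 6. P is now [].

So w = 6 4 2 3 7 1 8 5.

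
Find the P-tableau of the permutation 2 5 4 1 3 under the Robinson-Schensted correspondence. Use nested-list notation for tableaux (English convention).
After inserting 2: P = [[2]].
After inserting 5: P = [[2, 5]].
After inserting 4: P = [[2, 4], [5]].
After inserting 1: P = [[1, 4], [2], [5]].
After inserting 3: P = [[1, 3], [2, 4], [5]].

So P = [[1, 3], [2, 4], [5]].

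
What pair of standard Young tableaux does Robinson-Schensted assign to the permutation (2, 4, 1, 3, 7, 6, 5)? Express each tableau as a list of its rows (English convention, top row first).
P = [[1, 3, 5], [2, 4, 6], [7]], Q = [[1, 2, 5], [3, 4, 6], [7]]

Insert each entry of the permutation into P by Schensted row insertion, recording in Q the position of each new cell.

After inserting 2: P = [[2]].
After inserting 4: P = [[2, 4]].
After inserting 1: P = [[1, 4], [2]].
After inserting 3: P = [[1, 3], [2, 4]].
After inserting 7: P = [[1, 3, 7], [2, 4]].
After inserting 6: P = [[1, 3, 6], [2, 4, 7]].
After inserting 5: P = [[1, 3, 5], [2, 4, 6], [7]].

So P = [[1, 3, 5], [2, 4, 6], [7]], Q = [[1, 2, 5], [3, 4, 6], [7]].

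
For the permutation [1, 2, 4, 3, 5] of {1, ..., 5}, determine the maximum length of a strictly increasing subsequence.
4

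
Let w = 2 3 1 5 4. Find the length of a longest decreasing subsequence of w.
2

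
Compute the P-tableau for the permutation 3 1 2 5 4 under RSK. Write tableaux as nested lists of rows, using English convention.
After inserting 3: P = [[3]].
After inserting 1: P = [[1], [3]].
After inserting 2: P = [[1, 2], [3]].
After inserting 5: P = [[1, 2, 5], [3]].
After inserting 4: P = [[1, 2, 4], [3, 5]].

So P = [[1, 2, 4], [3, 5]].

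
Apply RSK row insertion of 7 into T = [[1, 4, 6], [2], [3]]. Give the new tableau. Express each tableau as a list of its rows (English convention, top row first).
[[1, 4, 6, 7], [2], [3]]

7 is larger than every entry of row 1, so it is appended to row 1. The new tableau is [[1, 4, 6, 7], [2], [3]].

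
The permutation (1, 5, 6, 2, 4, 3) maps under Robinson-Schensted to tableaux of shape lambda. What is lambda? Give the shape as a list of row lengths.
Row-insert each entry into an empty tableau.

After inserting 1: P = [[1]].
After inserting 5: P = [[1, 5]].
After inserting 6: P = [[1, 5, 6]].
After inserting 2: P = [[1, 2, 6], [5]].
After inserting 4: P = [[1, 2, 4], [5, 6]].
After inserting 3: P = [[1, 2, 3], [4, 6], [5]].

The final insertion tableau P = [[1, 2, 3], [4, 6], [5]] has shape [3, 2, 1].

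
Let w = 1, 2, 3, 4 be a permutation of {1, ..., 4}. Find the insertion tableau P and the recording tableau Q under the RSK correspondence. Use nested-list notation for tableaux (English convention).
P = [[1, 2, 3, 4]], Q = [[1, 2, 3, 4]]

Insert each entry of the permutation into P by Schensted row insertion, recording in Q the position of each new cell.

Insert 1: appended to row 1. P = [[1]], Q = [[1]].
Insert 2: appended to row 1. P = [[1, 2]], Q = [[1, 2]].
Insert 3: appended to row 1. P = [[1, 2, 3]], Q = [[1, 2, 3]].
Insert 4: appended to row 1. P = [[1, 2, 3, 4]], Q = [[1, 2, 3, 4]].

So P = [[1, 2, 3, 4]], Q = [[1, 2, 3, 4]].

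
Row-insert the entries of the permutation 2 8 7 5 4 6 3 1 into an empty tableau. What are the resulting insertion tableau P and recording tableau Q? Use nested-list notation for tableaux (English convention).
Insert each entry of the permutation into P by Schensted row insertion, recording in Q the position of each new cell.

After inserting 2: P = [[2]].
After inserting 8: P = [[2, 8]].
After inserting 7: P = [[2, 7], [8]].
After inserting 5: P = [[2, 5], [7], [8]].
After inserting 4: P = [[2, 4], [5], [7], [8]].
After inserting 6: P = [[2, 4, 6], [5], [7], [8]].
After inserting 3: P = [[2, 3, 6], [4], [5], [7], [8]].
After inserting 1: P = [[1, 3, 6], [2], [4], [5], [7], [8]].

So P = [[1, 3, 6], [2], [4], [5], [7], [8]], Q = [[1, 2, 6], [3], [4], [5], [7], [8]].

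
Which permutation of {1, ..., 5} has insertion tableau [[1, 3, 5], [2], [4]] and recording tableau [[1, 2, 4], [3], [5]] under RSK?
2 4 3 5 1

Reverse the RSK construction: for i from n down to 1, find the cell of Q containing i, remove the entry at that cell from P, and reverse-bump it up through P; the value ejected from row 1 is w(i).

Step i=5: Q has 5 at row 3, column 1; remove 4 from row 3 of P and reverse-bump: 4 enters row 2 and ejects 2; 2 enters row 1 and ejects 1. So w(5) = 1. P is now [[2, 3, 5], [4]].
Step i=4: Q has 4 at row 1, column 3; remove that cell from P, ejecting 5. So w(4) = 5. P is now [[2, 3], [4]].
Step i=3: Q has 3 at row 2, column 1; remove 4 from row 2 of P and reverse-bump: 4 enters row 1 and ejects 3. So w(3) = 3. P is now [[2, 4]].
Step i=2: Q has 2 at row 1, column 2; remove that cell from P, ejecting 4. So w(2) = 4. P is now [[2]].
Step i=1: Q has 1 at row 1, column 1; remove that cell from P, ejecting 2. So w(1) = 2. P is now [].

So w = 2 4 3 5 1.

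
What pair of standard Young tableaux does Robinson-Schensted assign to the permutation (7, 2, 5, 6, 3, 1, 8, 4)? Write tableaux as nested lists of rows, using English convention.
P = [[1, 3, 4, 8], [2, 6], [5], [7]], Q = [[1, 3, 4, 7], [2, 8], [5], [6]]

Insert each entry of the permutation into P by Schensted row insertion, recording in Q the position of each new cell.

Insert 7: appended to row 1. P = [[7]], Q = [[1]].
Insert 2: 2 bumps 7 from row 1; 7 starts row 2. P = [[2], [7]], Q = [[1], [2]].
Insert 5: appended to row 1. P = [[2, 5], [7]], Q = [[1, 3], [2]].
Insert 6: appended to row 1. P = [[2, 5, 6], [7]], Q = [[1, 3, 4], [2]].
Insert 3: 3 bumps 5 from row 1; 5 bumps 7 from row 2; 7 starts row 3. P = [[2, 3, 6], [5], [7]], Q = [[1, 3, 4], [2], [5]].
Insert 1: 1 bumps 2 from row 1; 2 bumps 5 from row 2; 5 bumps 7 from row 3; 7 starts row 4. P = [[1, 3, 6], [2], [5], [7]], Q = [[1, 3, 4], [2], [5], [6]].
Insert 8: appended to row 1. P = [[1, 3, 6, 8], [2], [5], [7]], Q = [[1, 3, 4, 7], [2], [5], [6]].
Insert 4: 4 bumps 6 from row 1; 6 appends to row 2. P = [[1, 3, 4, 8], [2, 6], [5], [7]], Q = [[1, 3, 4, 7], [2, 8], [5], [6]].

So P = [[1, 3, 4, 8], [2, 6], [5], [7]], Q = [[1, 3, 4, 7], [2, 8], [5], [6]].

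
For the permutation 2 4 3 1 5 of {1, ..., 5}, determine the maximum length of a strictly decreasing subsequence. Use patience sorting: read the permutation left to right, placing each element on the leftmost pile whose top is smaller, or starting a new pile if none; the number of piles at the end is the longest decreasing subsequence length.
3

2: new pile. tops = [2]
4: onto pile 1 (replacing 2). tops = [4]
3: new pile. tops = [4, 3]
1: new pile. tops = [4, 3, 1]
5: onto pile 1 (replacing 4). tops = [5, 3, 1]

3 piles, so the longest decreasing subsequence has length 3.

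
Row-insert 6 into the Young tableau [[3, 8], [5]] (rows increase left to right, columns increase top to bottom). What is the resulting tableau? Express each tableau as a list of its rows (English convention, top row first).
[[3, 6], [5, 8]]

In row 1, 6 replaces 8 (the leftmost entry greater than 6); 8 is bumped to row 2. 8 is appended to row 2. The new tableau is [[3, 6], [5, 8]].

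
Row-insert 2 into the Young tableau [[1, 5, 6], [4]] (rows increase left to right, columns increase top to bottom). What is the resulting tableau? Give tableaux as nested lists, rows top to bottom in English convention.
In row 1, 2 replaces 5 (the leftmost entry greater than 2); 5 is bumped to row 2. 5 is appended to row 2. The new tableau is [[1, 2, 6], [4, 5]].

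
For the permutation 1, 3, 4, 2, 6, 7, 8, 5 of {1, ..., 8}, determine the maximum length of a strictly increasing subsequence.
6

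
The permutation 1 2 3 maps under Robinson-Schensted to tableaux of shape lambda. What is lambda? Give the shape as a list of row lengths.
Row-insert each entry into an empty tableau.

After inserting 1: P = [[1]].
After inserting 2: P = [[1, 2]].
After inserting 3: P = [[1, 2, 3]].

The final insertion tableau P = [[1, 2, 3]] has shape [3].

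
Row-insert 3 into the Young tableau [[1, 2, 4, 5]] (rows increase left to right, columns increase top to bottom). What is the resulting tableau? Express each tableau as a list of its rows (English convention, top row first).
In row 1, 3 replaces 4 (the leftmost entry greater than 3); 4 is bumped to row 2. 4 starts a new row 2. The new tableau is [[1, 2, 3, 5], [4]].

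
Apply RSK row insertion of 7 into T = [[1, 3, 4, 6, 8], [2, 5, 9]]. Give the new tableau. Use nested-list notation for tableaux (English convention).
[[1, 3, 4, 6, 7], [2, 5, 8], [9]]

In row 1, 7 replaces 8 (the leftmost entry greater than 7); 8 is bumped to row 2. In row 2, 8 replaces 9 (the leftmost entry greater than 8); 9 is bumped to row 3. 9 starts a new row 3. The new tableau is [[1, 3, 4, 6, 7], [2, 5, 8], [9]].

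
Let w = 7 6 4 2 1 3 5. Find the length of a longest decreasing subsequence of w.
5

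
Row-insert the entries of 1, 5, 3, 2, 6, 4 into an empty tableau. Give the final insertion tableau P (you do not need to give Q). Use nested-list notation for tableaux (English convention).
P = [[1, 2, 4], [3, 6], [5]]

Insert 1: appended to row 1. P = [[1]].
Insert 5: appended to row 1. P = [[1, 5]].
Insert 3: 3 bumps 5 from row 1; 5 starts row 2. P = [[1, 3], [5]].
Insert 2: 2 bumps 3 from row 1; 3 bumps 5 from row 2; 5 starts row 3. P = [[1, 2], [3], [5]].
Insert 6: appended to row 1. P = [[1, 2, 6], [3], [5]].
Insert 4: 4 bumps 6 from row 1; 6 appends to row 2. P = [[1, 2, 4], [3, 6], [5]].

So P = [[1, 2, 4], [3, 6], [5]].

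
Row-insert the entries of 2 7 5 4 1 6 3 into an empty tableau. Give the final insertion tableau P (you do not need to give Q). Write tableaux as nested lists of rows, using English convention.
P = [[1, 3, 6], [2, 4], [5], [7]]

Insert 2: appended to row 1. P = [[2]].
Insert 7: appended to row 1. P = [[2, 7]].
Insert 5: 5 bumps 7 from row 1; 7 starts row 2. P = [[2, 5], [7]].
Insert 4: 4 bumps 5 from row 1; 5 bumps 7 from row 2; 7 starts row 3. P = [[2, 4], [5], [7]].
Insert 1: 1 bumps 2 from row 1; 2 bumps 5 from row 2; 5 bumps 7 from row 3; 7 starts row 4. P = [[1, 4], [2], [5], [7]].
Insert 6: appended to row 1. P = [[1, 4, 6], [2], [5], [7]].
Insert 3: 3 bumps 4 from row 1; 4 appends to row 2. P = [[1, 3, 6], [2, 4], [5], [7]].

So P = [[1, 3, 6], [2, 4], [5], [7]].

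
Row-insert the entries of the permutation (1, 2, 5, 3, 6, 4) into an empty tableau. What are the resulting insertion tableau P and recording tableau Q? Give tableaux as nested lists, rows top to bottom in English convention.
P = [[1, 2, 3, 4], [5, 6]], Q = [[1, 2, 3, 5], [4, 6]]

Insert each entry of the permutation into P by Schensted row insertion, recording in Q the position of each new cell.

Insert 1: appended to row 1. P = [[1]].
Insert 2: appended to row 1. P = [[1, 2]].
Insert 5: appended to row 1. P = [[1, 2, 5]].
Insert 3: 3 bumps 5 from row 1; 5 starts row 2. P = [[1, 2, 3], [5]].
Insert 6: appended to row 1. P = [[1, 2, 3, 6], [5]].
Insert 4: 4 bumps 6 from row 1; 6 appends to row 2. P = [[1, 2, 3, 4], [5, 6]].

So P = [[1, 2, 3, 4], [5, 6]], Q = [[1, 2, 3, 5], [4, 6]].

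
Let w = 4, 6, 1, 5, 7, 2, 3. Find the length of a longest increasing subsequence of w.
3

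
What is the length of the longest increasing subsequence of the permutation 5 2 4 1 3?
2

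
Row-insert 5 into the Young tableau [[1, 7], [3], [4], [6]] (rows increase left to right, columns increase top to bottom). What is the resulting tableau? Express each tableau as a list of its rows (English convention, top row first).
[[1, 5], [3, 7], [4], [6]]

In row 1, 5 replaces 7 (the leftmost entry greater than 5); 7 is bumped to row 2. 7 is appended to row 2. The new tableau is [[1, 5], [3, 7], [4], [6]].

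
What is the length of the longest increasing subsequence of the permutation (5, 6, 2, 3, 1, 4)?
3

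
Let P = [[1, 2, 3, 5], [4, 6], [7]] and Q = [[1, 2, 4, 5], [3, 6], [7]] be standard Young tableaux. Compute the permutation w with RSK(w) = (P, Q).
Reverse RSK: for i = n, n-1, ..., 1, locate i in Q, remove the corresponding corner cell from P, and reverse-bump its entry up through P; the value ejected from row 1 is w(i).

So w = 1 4 2 3 7 6 5.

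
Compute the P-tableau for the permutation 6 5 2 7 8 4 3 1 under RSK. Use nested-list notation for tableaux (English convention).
P = [[1, 3, 8], [2, 7], [4], [5], [6]]

Insert 6: appended to row 1. P = [[6]].
Insert 5: 5 bumps 6 from row 1; 6 starts row 2. P = [[5], [6]].
Insert 2: 2 bumps 5 from row 1; 5 bumps 6 from row 2; 6 starts row 3. P = [[2], [5], [6]].
Insert 7: appended to row 1. P = [[2, 7], [5], [6]].
Insert 8: appended to row 1. P = [[2, 7, 8], [5], [6]].
Insert 4: 4 bumps 7 from row 1; 7 appends to row 2. P = [[2, 4, 8], [5, 7], [6]].
Insert 3: 3 bumps 4 from row 1; 4 bumps 5 from row 2; 5 bumps 6 from row 3; 6 starts row 4. P = [[2, 3, 8], [4, 7], [5], [6]].
Insert 1: 1 bumps 2 from row 1; 2 bumps 4 from row 2; 4 bumps 5 from row 3; 5 bumps 6 from row 4; 6 starts row 5. P = [[1, 3, 8], [2, 7], [4], [5], [6]].

So P = [[1, 3, 8], [2, 7], [4], [5], [6]].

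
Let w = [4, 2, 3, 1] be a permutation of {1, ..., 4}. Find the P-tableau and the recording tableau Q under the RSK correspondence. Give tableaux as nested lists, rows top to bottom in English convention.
P = [[1, 3], [2], [4]], Q = [[1, 3], [2], [4]]

Insert each entry of the permutation into P by Schensted row insertion, recording in Q the position of each new cell.

Insert 4: appended to row 1. P = [[4]].
Insert 2: 2 bumps 4 from row 1; 4 starts row 2. P = [[2], [4]].
Insert 3: appended to row 1. P = [[2, 3], [4]].
Insert 1: 1 bumps 2 from row 1; 2 bumps 4 from row 2; 4 starts row 3. P = [[1, 3], [2], [4]].

So P = [[1, 3], [2], [4]], Q = [[1, 3], [2], [4]].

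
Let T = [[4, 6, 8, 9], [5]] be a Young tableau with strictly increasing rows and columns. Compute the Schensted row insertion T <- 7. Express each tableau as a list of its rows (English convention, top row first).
[[4, 6, 7, 9], [5, 8]]

In row 1, 7 replaces 8 (the leftmost entry greater than 7); 8 is bumped to row 2. 8 is appended to row 2. The new tableau is [[4, 6, 7, 9], [5, 8]].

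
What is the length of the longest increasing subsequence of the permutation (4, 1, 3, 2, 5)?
3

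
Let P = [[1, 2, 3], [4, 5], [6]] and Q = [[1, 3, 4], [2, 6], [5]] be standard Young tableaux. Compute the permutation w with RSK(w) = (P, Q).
6 1 4 5 2 3

Reverse RSK: for i = n, n-1, ..., 1, locate i in Q, remove the corresponding corner cell from P, and reverse-bump its entry up through P; the value ejected from row 1 is w(i).

So w = 6 1 4 5 2 3.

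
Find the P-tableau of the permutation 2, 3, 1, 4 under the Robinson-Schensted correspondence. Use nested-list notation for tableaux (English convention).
Insert 2: appended to row 1. P = [[2]].
Insert 3: appended to row 1. P = [[2, 3]].
Insert 1: 1 bumps 2 from row 1; 2 starts row 2. P = [[1, 3], [2]].
Insert 4: appended to row 1. P = [[1, 3, 4], [2]].

So P = [[1, 3, 4], [2]].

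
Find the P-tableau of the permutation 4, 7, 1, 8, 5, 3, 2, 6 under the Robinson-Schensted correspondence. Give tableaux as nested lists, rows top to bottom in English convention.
P = [[1, 2, 6], [3, 5, 8], [4], [7]]

Insert 4: appended to row 1. P = [[4]].
Insert 7: appended to row 1. P = [[4, 7]].
Insert 1: 1 bumps 4 from row 1; 4 starts row 2. P = [[1, 7], [4]].
Insert 8: appended to row 1. P = [[1, 7, 8], [4]].
Insert 5: 5 bumps 7 from row 1; 7 appends to row 2. P = [[1, 5, 8], [4, 7]].
Insert 3: 3 bumps 5 from row 1; 5 bumps 7 from row 2; 7 starts row 3. P = [[1, 3, 8], [4, 5], [7]].
Insert 2: 2 bumps 3 from row 1; 3 bumps 4 from row 2; 4 bumps 7 from row 3; 7 starts row 4. P = [[1, 2, 8], [3, 5], [4], [7]].
Insert 6: 6 bumps 8 from row 1; 8 appends to row 2. P = [[1, 2, 6], [3, 5, 8], [4], [7]].

So P = [[1, 2, 6], [3, 5, 8], [4], [7]].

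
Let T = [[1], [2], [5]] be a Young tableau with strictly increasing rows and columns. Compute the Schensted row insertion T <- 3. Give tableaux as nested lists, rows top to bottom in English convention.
[[1, 3], [2], [5]]

3 is larger than every entry of row 1, so it is appended to row 1. The new tableau is [[1, 3], [2], [5]].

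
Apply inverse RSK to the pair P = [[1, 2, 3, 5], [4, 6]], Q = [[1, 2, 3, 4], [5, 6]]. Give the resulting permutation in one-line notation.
Reverse the RSK construction: for i from n down to 1, find the cell of Q containing i, remove the entry at that cell from P, and reverse-bump it up through P; the value ejected from row 1 is w(i).

Step i=6: Q has 6 at row 2, column 2; remove 6 from row 2 of P and reverse-bump: 6 enters row 1 and ejects 5. So w(6) = 5. P is now [[1, 2, 3, 6], [4]].
Step i=5: Q has 5 at row 2, column 1; remove 4 from row 2 of P and reverse-bump: 4 enters row 1 and ejects 3. So w(5) = 3. P is now [[1, 2, 4, 6]].
Step i=4: Q has 4 at row 1, column 4; remove that cell from P, ejecting 6. So w(4) = 6. P is now [[1, 2, 4]].
Step i=3: Q has 3 at row 1, column 3; remove that cell from P, ejecting 4. So w(3) = 4. P is now [[1, 2]].
Step i=2: Q has 2 at row 1, column 2; remove that cell from P, ejecting 2. So w(2) = 2. P is now [[1]].
Step i=1: Q has 1 at row 1, column 1; remove that cell from P, ejecting 1. So w(1) = 1. P is now [].

So w = 1 2 4 6 3 5.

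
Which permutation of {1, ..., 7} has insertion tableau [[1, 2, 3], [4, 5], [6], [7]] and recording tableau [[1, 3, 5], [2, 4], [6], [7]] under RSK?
Reverse the RSK construction: for i from n down to 1, find the cell of Q containing i, remove the entry at that cell from P, and reverse-bump it up through P; the value ejected from row 1 is w(i).

Step i=7: Q has 7 at row 4, column 1; remove 7 from row 4 of P and reverse-bump: 7 enters row 3 and ejects 6; 6 enters row 2 and ejects 5; 5 enters row 1 and ejects 3. So w(7) = 3. P is now [[1, 2, 5], [4, 6], [7]].
Step i=6: Q has 6 at row 3, column 1; remove 7 from row 3 of P and reverse-bump: 7 enters row 2 and ejects 6; 6 enters row 1 and ejects 5. So w(6) = 5. P is now [[1, 2, 6], [4, 7]].
Step i=5: Q has 5 at row 1, column 3; remove that cell from P, ejecting 6. So w(5) = 6. P is now [[1, 2], [4, 7]].
Step i=4: Q has 4 at row 2, column 2; remove 7 from row 2 of P and reverse-bump: 7 enters row 1 and ejects 2. So w(4) = 2. P is now [[1, 7], [4]].
Step i=3: Q has 3 at row 1, column 2; remove that cell from P, ejecting 7. So w(3) = 7. P is now [[1], [4]].
Step i=2: Q has 2 at row 2, column 1; remove 4 from row 2 of P and reverse-bump: 4 enters row 1 and ejects 1. So w(2) = 1. P is now [[4]].
Step i=1: Q has 1 at row 1, column 1; remove that cell from P, ejecting 4. So w(1) = 4. P is now [].

So w = 4 1 7 2 6 5 3.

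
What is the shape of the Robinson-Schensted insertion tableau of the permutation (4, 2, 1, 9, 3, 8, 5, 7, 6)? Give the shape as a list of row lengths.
[4, 2, 2, 1]

Row-insert each entry into an empty tableau.

After inserting 4: P = [[4]].
After inserting 2: P = [[2], [4]].
After inserting 1: P = [[1], [2], [4]].
After inserting 9: P = [[1, 9], [2], [4]].
After inserting 3: P = [[1, 3], [2, 9], [4]].
After inserting 8: P = [[1, 3, 8], [2, 9], [4]].
After inserting 5: P = [[1, 3, 5], [2, 8], [4, 9]].
After inserting 7: P = [[1, 3, 5, 7], [2, 8], [4, 9]].
After inserting 6: P = [[1, 3, 5, 6], [2, 7], [4, 8], [9]].

The final insertion tableau P = [[1, 3, 5, 6], [2, 7], [4, 8], [9]] has shape [4, 2, 2, 1].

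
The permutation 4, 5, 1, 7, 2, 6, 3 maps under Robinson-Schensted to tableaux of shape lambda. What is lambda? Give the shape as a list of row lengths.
RSK row insertion gives P = [[1, 2, 3], [4, 5, 6], [7]], which has shape [3, 3, 1].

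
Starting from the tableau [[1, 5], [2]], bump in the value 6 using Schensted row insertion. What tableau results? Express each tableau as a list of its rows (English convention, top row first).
[[1, 5, 6], [2]]

6 is larger than every entry of row 1, so it is appended to row 1. The new tableau is [[1, 5, 6], [2]].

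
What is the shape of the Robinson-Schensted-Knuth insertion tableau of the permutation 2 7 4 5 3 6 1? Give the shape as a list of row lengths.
[4, 1, 1, 1]

Row-insert each entry into an empty tableau.

After inserting 2: P = [[2]].
After inserting 7: P = [[2, 7]].
After inserting 4: P = [[2, 4], [7]].
After inserting 5: P = [[2, 4, 5], [7]].
After inserting 3: P = [[2, 3, 5], [4], [7]].
After inserting 6: P = [[2, 3, 5, 6], [4], [7]].
After inserting 1: P = [[1, 3, 5, 6], [2], [4], [7]].

The final insertion tableau P = [[1, 3, 5, 6], [2], [4], [7]] has shape [4, 1, 1, 1].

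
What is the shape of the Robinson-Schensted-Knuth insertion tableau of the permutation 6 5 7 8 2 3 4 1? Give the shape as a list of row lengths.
[3, 3, 1, 1]

Row-insert each entry into an empty tableau.

After inserting 6: P = [[6]].
After inserting 5: P = [[5], [6]].
After inserting 7: P = [[5, 7], [6]].
After inserting 8: P = [[5, 7, 8], [6]].
After inserting 2: P = [[2, 7, 8], [5], [6]].
After inserting 3: P = [[2, 3, 8], [5, 7], [6]].
After inserting 4: P = [[2, 3, 4], [5, 7, 8], [6]].
After inserting 1: P = [[1, 3, 4], [2, 7, 8], [5], [6]].

The final insertion tableau P = [[1, 3, 4], [2, 7, 8], [5], [6]] has shape [3, 3, 1, 1].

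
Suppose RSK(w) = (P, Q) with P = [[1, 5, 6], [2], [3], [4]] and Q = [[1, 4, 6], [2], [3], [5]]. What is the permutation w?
4 3 2 5 1 6

Reverse the RSK construction: for i from n down to 1, find the cell of Q containing i, remove the entry at that cell from P, and reverse-bump it up through P; the value ejected from row 1 is w(i).

Step i=6: Q has 6 at row 1, column 3; remove that cell from P, ejecting 6. So w(6) = 6. P is now [[1, 5], [2], [3], [4]].
Step i=5: Q has 5 at row 4, column 1; remove 4 from row 4 of P and reverse-bump: 4 enters row 3 and ejects 3; 3 enters row 2 and ejects 2; 2 enters row 1 and ejects 1. So w(5) = 1. P is now [[2, 5], [3], [4]].
Step i=4: Q has 4 at row 1, column 2; remove that cell from P, ejecting 5. So w(4) = 5. P is now [[2], [3], [4]].
Step i=3: Q has 3 at row 3, column 1; remove 4 from row 3 of P and reverse-bump: 4 enters row 2 and ejects 3; 3 enters row 1 and ejects 2. So w(3) = 2. P is now [[3], [4]].
Step i=2: Q has 2 at row 2, column 1; remove 4 from row 2 of P and reverse-bump: 4 enters row 1 and ejects 3. So w(2) = 3. P is now [[4]].
Step i=1: Q has 1 at row 1, column 1; remove that cell from P, ejecting 4. So w(1) = 4. P is now [].

So w = 4 3 2 5 1 6.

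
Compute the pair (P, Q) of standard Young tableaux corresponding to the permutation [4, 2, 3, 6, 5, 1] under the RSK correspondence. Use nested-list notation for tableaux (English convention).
Insert each entry of the permutation into P by Schensted row insertion, recording in Q the position of each new cell.

After inserting 4: P = [[4]].
After inserting 2: P = [[2], [4]].
After inserting 3: P = [[2, 3], [4]].
After inserting 6: P = [[2, 3, 6], [4]].
After inserting 5: P = [[2, 3, 5], [4, 6]].
After inserting 1: P = [[1, 3, 5], [2, 6], [4]].

So P = [[1, 3, 5], [2, 6], [4]], Q = [[1, 3, 4], [2, 5], [6]].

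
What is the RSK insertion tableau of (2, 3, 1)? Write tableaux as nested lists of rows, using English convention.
P = [[1, 3], [2]]

Insert 2: appended to row 1. P = [[2]].
Insert 3: appended to row 1. P = [[2, 3]].
Insert 1: 1 bumps 2 from row 1; 2 starts row 2. P = [[1, 3], [2]].

So P = [[1, 3], [2]].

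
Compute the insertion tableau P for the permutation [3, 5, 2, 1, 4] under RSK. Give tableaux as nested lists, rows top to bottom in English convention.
P = [[1, 4], [2, 5], [3]]

Insert 3: appended to row 1. P = [[3]].
Insert 5: appended to row 1. P = [[3, 5]].
Insert 2: 2 bumps 3 from row 1; 3 starts row 2. P = [[2, 5], [3]].
Insert 1: 1 bumps 2 from row 1; 2 bumps 3 from row 2; 3 starts row 3. P = [[1, 5], [2], [3]].
Insert 4: 4 bumps 5 from row 1; 5 appends to row 2. P = [[1, 4], [2, 5], [3]].

So P = [[1, 4], [2, 5], [3]].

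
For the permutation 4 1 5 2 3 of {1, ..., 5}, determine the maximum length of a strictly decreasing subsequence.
2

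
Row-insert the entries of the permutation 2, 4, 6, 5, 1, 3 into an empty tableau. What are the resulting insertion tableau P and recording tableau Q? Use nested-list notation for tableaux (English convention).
P = [[1, 3, 5], [2, 4], [6]], Q = [[1, 2, 3], [4, 6], [5]]

Insert each entry of the permutation into P by Schensted row insertion, recording in Q the position of each new cell.

Insert 2: appended to row 1. P = [[2]].
Insert 4: appended to row 1. P = [[2, 4]].
Insert 6: appended to row 1. P = [[2, 4, 6]].
Insert 5: 5 bumps 6 from row 1; 6 starts row 2. P = [[2, 4, 5], [6]].
Insert 1: 1 bumps 2 from row 1; 2 bumps 6 from row 2; 6 starts row 3. P = [[1, 4, 5], [2], [6]].
Insert 3: 3 bumps 4 from row 1; 4 appends to row 2. P = [[1, 3, 5], [2, 4], [6]].

So P = [[1, 3, 5], [2, 4], [6]], Q = [[1, 2, 3], [4, 6], [5]].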